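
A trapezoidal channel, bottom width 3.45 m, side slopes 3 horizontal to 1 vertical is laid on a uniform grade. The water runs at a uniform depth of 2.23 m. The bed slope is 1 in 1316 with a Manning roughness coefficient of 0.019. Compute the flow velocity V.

V = 1.72 m/s

With bottom width b = 3.45 m and side slope z = 3: A = (b + zy)y = (3.45 + 3×2.23)×2.23 = 22.61 m²; P = b + 2y√(1+z²) = 3.45 + 2×2.23×3.162 = 17.55 m.
Hydraulic radius R = A/P = 22.61/17.55 = 1.288 m.
From Manning's equation, V = (1/n) R^(2/3) S^(1/2) = (1/0.019) × 1.288^(2/3) × 0.0007599^(1/2) = 1.72 m/s.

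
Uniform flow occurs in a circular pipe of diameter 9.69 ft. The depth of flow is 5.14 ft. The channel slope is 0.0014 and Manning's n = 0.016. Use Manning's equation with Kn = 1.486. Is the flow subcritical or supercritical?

For a circular section of diameter D = 9.69 ft at depth y = 5.14 ft, the central angle is θ = 2 arccos(1 − 2y/D) = 3.263 rad. Then A = (D²/8)(θ − sin θ) = 39.73 ft² and P = Dθ/2 = 15.81 ft.
Hydraulic radius R = A/P = 39.73/15.81 = 2.513 ft.
V = (1.486/n) R^(2/3) √S = (1.486/0.016) × 2.513^(2/3) × √0.0014 = 6.423 ft/s. Hydraulic depth D_h = A/T = 39.73/9.672 = 4.108 ft.
Froude number Fr = V/√(g·D_h) = 6.423/√(32.2×4.108) = 0.558, which is less than 1, so the flow is subcritical.

subcritical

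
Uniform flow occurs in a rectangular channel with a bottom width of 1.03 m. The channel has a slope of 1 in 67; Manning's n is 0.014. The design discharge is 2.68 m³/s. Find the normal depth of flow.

y_n = 0.677 m

Manning's equation rearranged: A R^(2/3) = nQ / (1·√S) = 0.014 × 2.68 / (√0.01493) = 0.3071.
At y = 0.549 m: A R^(2/3) = 0.2337 — short.
At y = 0.677 m: A R^(2/3) = 0.3073 — matches.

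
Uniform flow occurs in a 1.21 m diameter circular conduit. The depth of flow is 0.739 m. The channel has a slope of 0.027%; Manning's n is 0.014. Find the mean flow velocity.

V = 0.571 m/s

For a circular section of diameter D = 1.21 m at depth y = 0.739 m, the central angle is θ = 2 arccos(1 − 2y/D) = 3.588 rad. Then A = (D²/8)(θ − sin θ) = 0.7358 m² and P = Dθ/2 = 2.171 m.
Hydraulic radius R = A/P = 0.7358/2.171 = 0.3389 m.
From Manning's equation, V = (1/n) R^(2/3) S^(1/2) = (1/0.014) × 0.3389^(2/3) × 0.00027^(1/2) = 0.571 m/s.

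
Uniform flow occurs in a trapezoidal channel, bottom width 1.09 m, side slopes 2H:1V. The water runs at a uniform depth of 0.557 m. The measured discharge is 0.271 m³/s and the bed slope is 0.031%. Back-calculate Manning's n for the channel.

n = 0.0391

With bottom width b = 1.09 m and side slope z = 2: A = (b + zy)y = (1.09 + 2×0.557)×0.557 = 1.228 m²; P = b + 2y√(1+z²) = 1.09 + 2×0.557×2.236 = 3.581 m.
Hydraulic radius R = A/P = 1.228/3.581 = 0.3428 m.
Rearranging Manning's equation: n = (1/Q) A R^(2/3) S^(1/2) = (1/0.271) × 1.228 × 0.3428^(2/3) × √0.00031 = 0.0391.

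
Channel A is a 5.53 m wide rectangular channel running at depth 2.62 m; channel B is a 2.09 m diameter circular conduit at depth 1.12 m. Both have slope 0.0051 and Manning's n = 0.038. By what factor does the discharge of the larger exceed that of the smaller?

14.1

Channel A: Flow area A = b·y = 5.53 × 2.62 = 14.49 m². Wetted perimeter P = b + 2y = 5.53 + 2×2.62 = 10.77 m. Hydraulic radius R = A/P = 14.49/10.77 = 1.345 m. Q_A = (1/0.038)·14.49·1.345^(2/3)·√0.0051 = 33.18 m³/s.
Channel B: For a circular section of diameter D = 2.09 m at depth y = 1.12 m, the central angle is θ = 2 arccos(1 − 2y/D) = 3.285 rad. Then A = (D²/8)(θ − sin θ) = 1.872 m² and P = Dθ/2 = 3.433 m. Hydraulic radius R = A/P = 1.872/3.433 = 0.5453 m. Q_B = (1/0.038)·1.872·0.5453^(2/3)·√0.0051 = 2.348 m³/s.
The larger discharge is 33.18 m³/s and the smaller is 2.348 m³/s; the ratio is 14.1.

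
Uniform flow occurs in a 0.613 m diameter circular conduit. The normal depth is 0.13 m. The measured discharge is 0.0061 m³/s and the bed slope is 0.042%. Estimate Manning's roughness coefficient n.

For a circular section of diameter D = 0.613 m at depth y = 0.13 m, the central angle is θ = 2 arccos(1 − 2y/D) = 1.914 rad. Then A = (D²/8)(θ − sin θ) = 0.04569 m² and P = Dθ/2 = 0.5867 m.
Hydraulic radius R = A/P = 0.04569/0.5867 = 0.07787 m.
Rearranging Manning's equation: n = (1/Q) A R^(2/3) S^(1/2) = (1/0.0061) × 0.04569 × 0.07787^(2/3) × √0.00042 = 0.028.

n = 0.028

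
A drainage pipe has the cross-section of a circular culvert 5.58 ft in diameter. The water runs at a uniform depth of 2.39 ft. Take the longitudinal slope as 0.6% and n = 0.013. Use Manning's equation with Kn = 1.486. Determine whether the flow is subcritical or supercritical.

For a circular section of diameter D = 5.58 ft at depth y = 2.39 ft, the central angle is θ = 2 arccos(1 − 2y/D) = 2.854 rad. Then A = (D²/8)(θ − sin θ) = 10 ft² and P = Dθ/2 = 7.962 ft.
Hydraulic radius R = A/P = 10/7.962 = 1.256 ft.
V = (1.486/n) R^(2/3) √S = (1.486/0.013) × 1.256^(2/3) × √0.006 = 10.31 ft/s. Hydraulic depth D_h = A/T = 10/5.522 = 1.811 ft.
Froude number Fr = V/√(g·D_h) = 10.31/√(32.2×1.811) = 1.35, which is greater than 1, so the flow is supercritical.

supercritical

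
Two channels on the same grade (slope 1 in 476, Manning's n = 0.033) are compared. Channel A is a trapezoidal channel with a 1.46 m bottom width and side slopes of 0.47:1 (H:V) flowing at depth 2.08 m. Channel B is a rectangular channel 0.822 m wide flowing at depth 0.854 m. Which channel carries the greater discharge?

channel A

Channel A: With bottom width b = 1.46 m and side slope z = 0.47: A = (b + zy)y = (1.46 + 0.47×2.08)×2.08 = 5.07 m²; P = b + 2y√(1+z²) = 1.46 + 2×2.08×1.105 = 6.057 m. Hydraulic radius R = A/P = 5.07/6.057 = 0.8371 m. Q_A = (1/0.033)·5.07·0.8371^(2/3)·√0.002101 = 6.255 m³/s.
Channel B: Flow area A = b·y = 0.822 × 0.854 = 0.702 m². Wetted perimeter P = b + 2y = 0.822 + 2×0.854 = 2.53 m. Hydraulic radius R = A/P = 0.702/2.53 = 0.2775 m. Q_B = (1/0.033)·0.702·0.2775^(2/3)·√0.002101 = 0.4148 m³/s.
Q_A = 6.255 m³/s vs Q_B = 0.4148 m³/s, so channel A carries more.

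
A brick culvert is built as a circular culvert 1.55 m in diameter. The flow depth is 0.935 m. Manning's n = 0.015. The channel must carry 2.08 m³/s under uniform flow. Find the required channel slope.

For a circular section of diameter D = 1.55 m at depth y = 0.935 m, the central angle is θ = 2 arccos(1 − 2y/D) = 3.557 rad. Then A = (D²/8)(θ − sin θ) = 1.19 m² and P = Dθ/2 = 2.757 m.
Hydraulic radius R = A/P = 1.19/2.757 = 0.4315 m.
From Manning's equation, S = [nQ / (1 A R^(2/3))]² = [0.015 × 2.08 / (1 × 1.19 × 0.4315^(2/3))]² = 0.00211.

S = 0.00211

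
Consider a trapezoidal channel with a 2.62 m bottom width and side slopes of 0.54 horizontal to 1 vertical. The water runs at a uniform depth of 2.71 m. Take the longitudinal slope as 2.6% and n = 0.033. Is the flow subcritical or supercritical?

With bottom width b = 2.62 m and side slope z = 0.54: A = (b + zy)y = (2.62 + 0.54×2.71)×2.71 = 11.07 m²; P = b + 2y√(1+z²) = 2.62 + 2×2.71×1.136 = 8.78 m.
Hydraulic radius R = A/P = 11.07/8.78 = 1.26 m.
V = (1/n) R^(2/3) √S = (1/0.033) × 1.26^(2/3) × √0.026 = 5.701 m/s. Hydraulic depth D_h = A/T = 11.07/5.547 = 1.995 m.
Froude number Fr = V/√(g·D_h) = 5.701/√(9.81×1.995) = 1.29, which is greater than 1, so the flow is supercritical.

supercritical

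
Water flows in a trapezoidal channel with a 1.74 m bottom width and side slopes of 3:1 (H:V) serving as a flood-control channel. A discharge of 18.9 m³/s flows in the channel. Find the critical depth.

At critical depth, Q² T / (g A³) = 1, i.e. A³/T = Q²/g = 18.9²/9.81 = 36.41.
At y = 1.11 m: A³/T = 21.22 — short.
At y = 1.48 m: A³/T = 72.05 — over.
At y = 1.26 m: A³/T = 36.18 — close enough.

y_c = 1.26 m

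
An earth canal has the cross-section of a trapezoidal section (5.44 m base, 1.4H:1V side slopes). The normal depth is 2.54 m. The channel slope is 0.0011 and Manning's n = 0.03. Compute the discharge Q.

With bottom width b = 5.44 m and side slope z = 1.4: A = (b + zy)y = (5.44 + 1.4×2.54)×2.54 = 22.85 m²; P = b + 2y√(1+z²) = 5.44 + 2×2.54×1.72 = 14.18 m.
Hydraulic radius R = A/P = 22.85/14.18 = 1.611 m.
Manning's equation: Q = (1/n) A R^(2/3) S^(1/2) = (1/0.03) × 22.85 × 1.611^(2/3) × 0.0011^(1/2) = 34.7 m³/s.

Q = 34.7 m³/s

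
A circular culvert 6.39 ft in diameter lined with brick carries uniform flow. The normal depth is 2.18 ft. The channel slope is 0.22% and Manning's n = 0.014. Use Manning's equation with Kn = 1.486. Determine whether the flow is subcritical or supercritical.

For a circular section of diameter D = 6.39 ft at depth y = 2.18 ft, the central angle is θ = 2 arccos(1 − 2y/D) = 2.495 rad. Then A = (D²/8)(θ − sin θ) = 9.66 ft² and P = Dθ/2 = 7.972 ft.
Hydraulic radius R = A/P = 9.66/7.972 = 1.212 ft.
V = (1.486/n) R^(2/3) √S = (1.486/0.014) × 1.212^(2/3) × √0.0022 = 5.659 ft/s. Hydraulic depth D_h = A/T = 9.66/6.059 = 1.594 ft.
Froude number Fr = V/√(g·D_h) = 5.659/√(32.2×1.594) = 0.79, which is less than 1, so the flow is subcritical.

subcritical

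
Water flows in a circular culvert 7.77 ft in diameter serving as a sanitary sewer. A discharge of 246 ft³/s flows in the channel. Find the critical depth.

y_c = 3.98 ft

At critical depth, Q² T / (g A³) = 1, i.e. A³/T = Q²/g = 246²/32.2 = 1879.
Try y = 2.99 ft: A³/T = 628.9 — too small.
Try y = 3.98 ft: A³/T = 1881 — matches.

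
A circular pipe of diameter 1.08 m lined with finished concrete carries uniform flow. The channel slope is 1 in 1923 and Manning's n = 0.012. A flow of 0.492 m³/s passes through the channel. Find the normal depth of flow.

Manning's equation rearranged: A R^(2/3) = nQ / (1·√S) = 0.012 × 0.492 / (√0.00052) = 0.2589.
Try y = 0.753 m: A R^(2/3) = 0.3187 — high.
Try y = 0.536 m: A R^(2/3) = 0.1889 — low.
Try y = 0.651 m: A R^(2/3) = 0.2589 — matches.

y_n = 0.651 m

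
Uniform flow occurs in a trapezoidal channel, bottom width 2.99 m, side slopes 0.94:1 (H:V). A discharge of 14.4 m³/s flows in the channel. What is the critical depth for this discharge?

At critical depth, Q² T / (g A³) = 1, i.e. A³/T = Q²/g = 14.4²/9.81 = 21.14.
At y = 1.34 m: A³/T = 33.52 — too large.
At y = 1.17 m: A³/T = 21.11 — ≈ 21.14.

y_c = 1.17 m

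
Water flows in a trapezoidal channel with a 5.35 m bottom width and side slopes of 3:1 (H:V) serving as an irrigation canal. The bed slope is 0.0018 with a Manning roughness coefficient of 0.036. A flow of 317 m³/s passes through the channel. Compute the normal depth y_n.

Manning's equation rearranged: A R^(2/3) = nQ / (1·√S) = 0.036 × 317 / (√0.0018) = 269.
Try y = 4.3 m: A R^(2/3) = 141.1 — low.
Try y = 7.12 m: A R^(2/3) = 461 — high.
Try y = 5.68 m: A R^(2/3) = 269.3 — close enough.

y_n = 5.68 m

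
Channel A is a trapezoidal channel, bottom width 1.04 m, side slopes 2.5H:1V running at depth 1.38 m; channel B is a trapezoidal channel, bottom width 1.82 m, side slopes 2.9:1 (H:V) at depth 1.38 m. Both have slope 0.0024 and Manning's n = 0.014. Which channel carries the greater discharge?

Channel A: With bottom width b = 1.04 m and side slope z = 2.5: A = (b + zy)y = (1.04 + 2.5×1.38)×1.38 = 6.196 m²; P = b + 2y√(1+z²) = 1.04 + 2×1.38×2.693 = 8.472 m. Hydraulic radius R = A/P = 6.196/8.472 = 0.7314 m. Q_A = (1/0.014)·6.196·0.7314^(2/3)·√0.0024 = 17.6 m³/s.
Channel B: With bottom width b = 1.82 m and side slope z = 2.9: A = (b + zy)y = (1.82 + 2.9×1.38)×1.38 = 8.034 m²; P = b + 2y√(1+z²) = 1.82 + 2×1.38×3.068 = 10.29 m. Hydraulic radius R = A/P = 8.034/10.29 = 0.7811 m. Q_B = (1/0.014)·8.034·0.7811^(2/3)·√0.0024 = 23.84 m³/s.
Q_A = 17.6 m³/s vs Q_B = 23.84 m³/s, so channel B carries more.

channel B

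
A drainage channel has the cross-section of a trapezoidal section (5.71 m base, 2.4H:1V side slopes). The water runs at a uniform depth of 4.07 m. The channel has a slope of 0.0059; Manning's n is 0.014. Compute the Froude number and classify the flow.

supercritical

With bottom width b = 5.71 m and side slope z = 2.4: A = (b + zy)y = (5.71 + 2.4×4.07)×4.07 = 63 m²; P = b + 2y√(1+z²) = 5.71 + 2×4.07×2.6 = 26.87 m.
Hydraulic radius R = A/P = 63/26.87 = 2.344 m.
V = (1/n) R^(2/3) √S = (1/0.014) × 2.344^(2/3) × √0.0059 = 9.682 m/s. Hydraulic depth D_h = A/T = 63/25.25 = 2.495 m.
Froude number Fr = V/√(g·D_h) = 9.682/√(9.81×2.495) = 1.96, which is greater than 1, so the flow is supercritical.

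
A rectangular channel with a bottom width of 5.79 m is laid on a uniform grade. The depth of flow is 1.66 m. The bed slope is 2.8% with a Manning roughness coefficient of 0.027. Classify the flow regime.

supercritical

Flow area A = b·y = 5.79 × 1.66 = 9.611 m². Wetted perimeter P = b + 2y = 5.79 + 2×1.66 = 9.11 m.
Hydraulic radius R = A/P = 9.611/9.11 = 1.055 m.
V = (1/n) R^(2/3) √S = (1/0.027) × 1.055^(2/3) × √0.028 = 6.423 m/s. Hydraulic depth D_h = A/T = 9.611/5.79 = 1.66 m.
Froude number Fr = V/√(g·D_h) = 6.423/√(9.81×1.66) = 1.59, which is greater than 1, so the flow is supercritical.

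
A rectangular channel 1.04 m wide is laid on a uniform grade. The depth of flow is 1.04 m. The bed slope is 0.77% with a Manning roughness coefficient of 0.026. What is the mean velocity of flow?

Flow area A = b·y = 1.04 × 1.04 = 1.082 m². Wetted perimeter P = b + 2y = 1.04 + 2×1.04 = 3.12 m.
Hydraulic radius R = A/P = 1.082/3.12 = 0.3467 m.
From Manning's equation, V = (1/n) R^(2/3) S^(1/2) = (1/0.026) × 0.3467^(2/3) × 0.0077^(1/2) = 1.67 m/s.

V = 1.67 m/s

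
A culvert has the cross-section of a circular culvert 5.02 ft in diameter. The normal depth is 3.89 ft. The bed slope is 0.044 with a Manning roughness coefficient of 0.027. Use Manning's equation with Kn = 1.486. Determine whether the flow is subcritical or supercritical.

For a circular section of diameter D = 5.02 ft at depth y = 3.89 ft, the central angle is θ = 2 arccos(1 − 2y/D) = 4.306 rad. Then A = (D²/8)(θ − sin θ) = 16.46 ft² and P = Dθ/2 = 10.81 ft.
Hydraulic radius R = A/P = 16.46/10.81 = 1.523 ft.
V = (1.486/n) R^(2/3) √S = (1.486/0.027) × 1.523^(2/3) × √0.044 = 15.28 ft/s. Hydraulic depth D_h = A/T = 16.46/4.193 = 3.925 ft.
Froude number Fr = V/√(g·D_h) = 15.28/√(32.2×3.925) = 1.36, which is greater than 1, so the flow is supercritical.

supercritical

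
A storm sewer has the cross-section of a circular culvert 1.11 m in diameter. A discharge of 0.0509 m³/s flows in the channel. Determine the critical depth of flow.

y_c = 0.12 m

At critical depth, Q² T / (g A³) = 1, i.e. A³/T = Q²/g = 0.0509²/9.81 = 0.0002641.
Try y = 0.136 m: A³/T = 0.0004283 — over.
Try y = 0.107 m: A³/T = 0.0001659 — short.
Try y = 0.12 m: A³/T = 0.0002611 — matches.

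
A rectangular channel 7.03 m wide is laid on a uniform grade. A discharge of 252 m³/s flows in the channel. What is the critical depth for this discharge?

For a rectangular channel, critical depth y_c = (q²/g)^(1/3) where q = Q/b = 252/7.03 = 35.85 m²/s.
So y_c = (35.85²/9.81)^(1/3) = 5.08 m.

y_c = 5.08 m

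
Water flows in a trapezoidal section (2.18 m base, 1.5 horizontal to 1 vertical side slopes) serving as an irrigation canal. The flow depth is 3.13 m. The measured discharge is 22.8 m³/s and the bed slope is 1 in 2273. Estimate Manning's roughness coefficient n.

n = 0.0271

With bottom width b = 2.18 m and side slope z = 1.5: A = (b + zy)y = (2.18 + 1.5×3.13)×3.13 = 21.52 m²; P = b + 2y√(1+z²) = 2.18 + 2×3.13×1.803 = 13.47 m.
Hydraulic radius R = A/P = 21.52/13.47 = 1.598 m.
Rearranging Manning's equation: n = (1/Q) A R^(2/3) S^(1/2) = (1/22.8) × 21.52 × 1.598^(2/3) × √0.0004399 = 0.0271.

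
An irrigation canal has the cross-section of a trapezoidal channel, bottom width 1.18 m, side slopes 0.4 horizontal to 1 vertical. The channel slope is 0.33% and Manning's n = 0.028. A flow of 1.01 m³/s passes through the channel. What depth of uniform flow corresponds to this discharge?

y_n = 0.664 m

Manning's equation rearranged: A R^(2/3) = nQ / (1·√S) = 0.028 × 1.01 / (√0.0033) = 0.4923.
Try y = 0.568 m: A R^(2/3) = 0.3837 — low.
Try y = 0.816 m: A R^(2/3) = 0.6877 — high.
Try y = 0.664 m: A R^(2/3) = 0.4927 — matches.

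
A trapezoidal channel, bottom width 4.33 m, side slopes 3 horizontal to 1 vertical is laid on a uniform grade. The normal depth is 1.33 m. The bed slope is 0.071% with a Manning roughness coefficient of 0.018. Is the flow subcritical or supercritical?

With bottom width b = 4.33 m and side slope z = 3: A = (b + zy)y = (4.33 + 3×1.33)×1.33 = 11.07 m²; P = b + 2y√(1+z²) = 4.33 + 2×1.33×3.162 = 12.74 m.
Hydraulic radius R = A/P = 11.07/12.74 = 0.8685 m.
V = (1/n) R^(2/3) √S = (1/0.018) × 0.8685^(2/3) × √0.00071 = 1.347 m/s. Hydraulic depth D_h = A/T = 11.07/12.31 = 0.8989 m.
Froude number Fr = V/√(g·D_h) = 1.347/√(9.81×0.8989) = 0.454, which is less than 1, so the flow is subcritical.

subcritical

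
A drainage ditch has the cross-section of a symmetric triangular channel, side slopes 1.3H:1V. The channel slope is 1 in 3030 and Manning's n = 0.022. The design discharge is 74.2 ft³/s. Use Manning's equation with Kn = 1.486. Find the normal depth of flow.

y_n = 5.32 ft

Manning's equation rearranged: A R^(2/3) = nQ / (1.486·√S) = 0.022 × 74.2 / (1.486 × √0.00033) = 60.47.
Trying y = 4.13 ft: A R^(2/3) = 30.8 — too small.
Trying y = 5.32 ft: A R^(2/3) = 60.5 — ≈ 60.47.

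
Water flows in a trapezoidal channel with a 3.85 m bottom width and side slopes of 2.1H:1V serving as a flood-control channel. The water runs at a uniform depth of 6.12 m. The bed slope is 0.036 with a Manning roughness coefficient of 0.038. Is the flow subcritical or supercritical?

supercritical

With bottom width b = 3.85 m and side slope z = 2.1: A = (b + zy)y = (3.85 + 2.1×6.12)×6.12 = 102.2 m²; P = b + 2y√(1+z²) = 3.85 + 2×6.12×2.326 = 32.32 m.
Hydraulic radius R = A/P = 102.2/32.32 = 3.163 m.
V = (1/n) R^(2/3) √S = (1/0.038) × 3.163^(2/3) × √0.036 = 10.76 m/s. Hydraulic depth D_h = A/T = 102.2/29.55 = 3.459 m.
Froude number Fr = V/√(g·D_h) = 10.76/√(9.81×3.459) = 1.85, which is greater than 1, so the flow is supercritical.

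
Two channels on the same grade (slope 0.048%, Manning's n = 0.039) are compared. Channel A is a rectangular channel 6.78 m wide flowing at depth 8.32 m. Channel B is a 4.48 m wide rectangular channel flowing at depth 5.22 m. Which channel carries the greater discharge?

Channel A: Flow area A = b·y = 6.78 × 8.32 = 56.41 m². Wetted perimeter P = b + 2y = 6.78 + 2×8.32 = 23.42 m. Hydraulic radius R = A/P = 56.41/23.42 = 2.409 m. Q_A = (1/0.039)·56.41·2.409^(2/3)·√0.00048 = 56.94 m³/s.
Channel B: Flow area A = b·y = 4.48 × 5.22 = 23.39 m². Wetted perimeter P = b + 2y = 4.48 + 2×5.22 = 14.92 m. Hydraulic radius R = A/P = 23.39/14.92 = 1.567 m. Q_B = (1/0.039)·23.39·1.567^(2/3)·√0.00048 = 17.73 m³/s.
Q_A = 56.94 m³/s vs Q_B = 17.73 m³/s, so channel A carries more.

channel A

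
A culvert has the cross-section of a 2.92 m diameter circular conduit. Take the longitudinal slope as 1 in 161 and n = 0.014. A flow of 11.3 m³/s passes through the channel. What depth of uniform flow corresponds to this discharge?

Manning's equation rearranged: A R^(2/3) = nQ / (1·√S) = 0.014 × 11.3 / (√0.006211) = 2.007.
At y = 1.41 m: A R^(2/3) = 2.558 — too large.
At y = 0.994 m: A R^(2/3) = 1.355 — too small.
At y = 1.23 m: A R^(2/3) = 2.01 — close enough.

y_n = 1.23 m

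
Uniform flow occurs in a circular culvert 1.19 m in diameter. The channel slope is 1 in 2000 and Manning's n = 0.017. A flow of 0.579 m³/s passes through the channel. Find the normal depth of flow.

Manning's equation rearranged: A R^(2/3) = nQ / (1·√S) = 0.017 × 0.579 / (√0.0005) = 0.4402.
Try y = 0.742 m: A R^(2/3) = 0.3529 — low.
Try y = 0.999 m: A R^(2/3) = 0.5058 — high.
Try y = 0.873 m: A R^(2/3) = 0.4403 — close enough.

y_n = 0.873 m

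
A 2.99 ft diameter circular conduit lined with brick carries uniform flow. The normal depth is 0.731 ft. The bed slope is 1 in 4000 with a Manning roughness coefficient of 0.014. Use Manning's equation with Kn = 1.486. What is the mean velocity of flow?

V = 0.956 ft/s

For a circular section of diameter D = 2.99 ft at depth y = 0.731 ft, the central angle is θ = 2 arccos(1 − 2y/D) = 2.069 rad. Then A = (D²/8)(θ − sin θ) = 1.33 ft² and P = Dθ/2 = 3.093 ft.
Hydraulic radius R = A/P = 1.33/3.093 = 0.4301 ft.
From Manning's equation, V = (1.486/n) R^(2/3) S^(1/2) = (1.486/0.014) × 0.4301^(2/3) × 0.00025^(1/2) = 0.956 ft/s.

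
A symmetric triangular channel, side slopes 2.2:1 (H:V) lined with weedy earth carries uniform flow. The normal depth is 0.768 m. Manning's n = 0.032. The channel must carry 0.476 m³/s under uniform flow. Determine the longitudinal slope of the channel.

For a triangular section with side slope z = 2.2: A = zy² = 2.2×0.768² = 1.298 m²; P = 2y√(1+z²) = 2×0.768×2.417 = 3.712 m.
Hydraulic radius R = A/P = 1.298/3.712 = 0.3496 m.
From Manning's equation, S = [nQ / (1 A R^(2/3))]² = [0.032 × 0.476 / (1 × 1.298 × 0.3496^(2/3))]² = 0.00056.

S = 0.00056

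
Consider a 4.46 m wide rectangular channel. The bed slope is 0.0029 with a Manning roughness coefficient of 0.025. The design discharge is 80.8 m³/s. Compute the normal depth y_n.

y_n = 6.07 m

Manning's equation rearranged: A R^(2/3) = nQ / (1·√S) = 0.025 × 80.8 / (√0.0029) = 37.51.
At y = 4.16 m: A R^(2/3) = 23.79 — low.
At y = 6.62 m: A R^(2/3) = 41.53 — high.
At y = 6.07 m: A R^(2/3) = 37.51 — matches.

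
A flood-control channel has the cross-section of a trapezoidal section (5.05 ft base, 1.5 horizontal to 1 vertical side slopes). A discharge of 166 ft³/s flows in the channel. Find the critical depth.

y_c = 2.51 ft

At critical depth, Q² T / (g A³) = 1, i.e. A³/T = Q²/g = 166²/32.2 = 855.8.
Trying y = 1.85 ft: A³/T = 286.2 — short.
Trying y = 2.99 ft: A³/T = 1653 — over.
Trying y = 2.51 ft: A³/T = 861 — matches.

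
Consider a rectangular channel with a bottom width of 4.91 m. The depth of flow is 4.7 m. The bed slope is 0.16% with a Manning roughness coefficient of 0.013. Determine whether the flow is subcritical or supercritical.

Flow area A = b·y = 4.91 × 4.7 = 23.08 m². Wetted perimeter P = b + 2y = 4.91 + 2×4.7 = 14.31 m.
Hydraulic radius R = A/P = 23.08/14.31 = 1.613 m.
V = (1/n) R^(2/3) √S = (1/0.013) × 1.613^(2/3) × √0.0016 = 4.231 m/s. Hydraulic depth D_h = A/T = 23.08/4.91 = 4.7 m.
Froude number Fr = V/√(g·D_h) = 4.231/√(9.81×4.7) = 0.623, which is less than 1, so the flow is subcritical.

subcritical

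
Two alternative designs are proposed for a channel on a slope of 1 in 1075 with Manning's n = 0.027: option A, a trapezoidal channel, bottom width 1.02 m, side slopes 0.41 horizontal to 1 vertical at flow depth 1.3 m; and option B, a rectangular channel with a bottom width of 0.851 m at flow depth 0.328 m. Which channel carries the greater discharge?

channel A

Channel A: With bottom width b = 1.02 m and side slope z = 0.41: A = (b + zy)y = (1.02 + 0.41×1.3)×1.3 = 2.019 m²; P = b + 2y√(1+z²) = 1.02 + 2×1.3×1.081 = 3.83 m. Hydraulic radius R = A/P = 2.019/3.83 = 0.5271 m. Q_A = (1/0.027)·2.019·0.5271^(2/3)·√0.0009302 = 1.488 m³/s.
Channel B: Flow area A = b·y = 0.851 × 0.328 = 0.2791 m². Wetted perimeter P = b + 2y = 0.851 + 2×0.328 = 1.507 m. Hydraulic radius R = A/P = 0.2791/1.507 = 0.1852 m. Q_B = (1/0.027)·0.2791·0.1852^(2/3)·√0.0009302 = 0.1025 m³/s.
Q_A = 1.488 m³/s vs Q_B = 0.1025 m³/s, so channel A carries more.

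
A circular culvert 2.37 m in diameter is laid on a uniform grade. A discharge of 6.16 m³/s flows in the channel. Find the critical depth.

y_c = 1.14 m

At critical depth, Q² T / (g A³) = 1, i.e. A³/T = Q²/g = 6.16²/9.81 = 3.868.
Try y = 0.814 m: A³/T = 1.072 — too small.
Try y = 1.45 m: A³/T = 9.797 — too large.
Try y = 1.14 m: A³/T = 3.906 — close enough.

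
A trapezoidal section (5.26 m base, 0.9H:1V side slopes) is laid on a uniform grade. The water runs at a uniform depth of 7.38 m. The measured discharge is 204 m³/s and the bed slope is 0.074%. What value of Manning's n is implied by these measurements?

With bottom width b = 5.26 m and side slope z = 0.9: A = (b + zy)y = (5.26 + 0.9×7.38)×7.38 = 87.84 m²; P = b + 2y√(1+z²) = 5.26 + 2×7.38×1.345 = 25.12 m.
Hydraulic radius R = A/P = 87.84/25.12 = 3.497 m.
Rearranging Manning's equation: n = (1/Q) A R^(2/3) S^(1/2) = (1/204) × 87.84 × 3.497^(2/3) × √0.00074 = 0.027.

n = 0.027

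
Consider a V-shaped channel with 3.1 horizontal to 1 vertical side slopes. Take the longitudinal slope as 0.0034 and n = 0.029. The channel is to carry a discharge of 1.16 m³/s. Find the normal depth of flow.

Manning's equation rearranged: A R^(2/3) = nQ / (1·√S) = 0.029 × 1.16 / (√0.0034) = 0.5769.
Trying y = 0.707 m: A R^(2/3) = 0.7495 — too large.
Trying y = 0.496 m: A R^(2/3) = 0.2913 — too small.
Trying y = 0.641 m: A R^(2/3) = 0.5772 — matches.

y_n = 0.641 m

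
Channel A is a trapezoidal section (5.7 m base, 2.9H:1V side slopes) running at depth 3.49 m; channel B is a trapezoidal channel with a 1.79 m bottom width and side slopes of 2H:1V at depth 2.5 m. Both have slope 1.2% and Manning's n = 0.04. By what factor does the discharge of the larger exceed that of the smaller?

Channel A: With bottom width b = 5.7 m and side slope z = 2.9: A = (b + zy)y = (5.7 + 2.9×3.49)×3.49 = 55.22 m²; P = b + 2y√(1+z²) = 5.7 + 2×3.49×3.068 = 27.11 m. Hydraulic radius R = A/P = 55.22/27.11 = 2.037 m. Q_A = (1/0.04)·55.22·2.037^(2/3)·√0.012 = 243 m³/s.
Channel B: With bottom width b = 1.79 m and side slope z = 2: A = (b + zy)y = (1.79 + 2×2.5)×2.5 = 16.98 m²; P = b + 2y√(1+z²) = 1.79 + 2×2.5×2.236 = 12.97 m. Hydraulic radius R = A/P = 16.98/12.97 = 1.309 m. Q_B = (1/0.04)·16.98·1.309^(2/3)·√0.012 = 55.62 m³/s.
The larger discharge is 243 m³/s and the smaller is 55.62 m³/s; the ratio is 4.37.

4.37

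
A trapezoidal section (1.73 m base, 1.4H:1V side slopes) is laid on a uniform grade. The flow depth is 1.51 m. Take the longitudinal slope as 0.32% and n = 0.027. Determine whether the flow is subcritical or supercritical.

subcritical

With bottom width b = 1.73 m and side slope z = 1.4: A = (b + zy)y = (1.73 + 1.4×1.51)×1.51 = 5.804 m²; P = b + 2y√(1+z²) = 1.73 + 2×1.51×1.72 = 6.926 m.
Hydraulic radius R = A/P = 5.804/6.926 = 0.8381 m.
V = (1/n) R^(2/3) √S = (1/0.027) × 0.8381^(2/3) × √0.0032 = 1.862 m/s. Hydraulic depth D_h = A/T = 5.804/5.958 = 0.9742 m.
Froude number Fr = V/√(g·D_h) = 1.862/√(9.81×0.9742) = 0.602, which is less than 1, so the flow is subcritical.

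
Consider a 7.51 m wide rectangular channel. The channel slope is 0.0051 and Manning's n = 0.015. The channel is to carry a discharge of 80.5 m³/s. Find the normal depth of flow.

y_n = 1.92 m

Manning's equation rearranged: A R^(2/3) = nQ / (1·√S) = 0.015 × 80.5 / (√0.0051) = 16.91.
Try y = 1.5 m: A R^(2/3) = 11.8 — low.
Try y = 2.33 m: A R^(2/3) = 22.29 — high.
Try y = 1.92 m: A R^(2/3) = 16.91 — close enough.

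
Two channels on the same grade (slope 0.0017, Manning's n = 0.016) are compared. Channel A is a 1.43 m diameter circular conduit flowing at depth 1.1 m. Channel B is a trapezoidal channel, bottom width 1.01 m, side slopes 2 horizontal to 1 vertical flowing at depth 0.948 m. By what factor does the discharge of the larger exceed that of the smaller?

Channel A: For a circular section of diameter D = 1.43 m at depth y = 1.1 m, the central angle is θ = 2 arccos(1 − 2y/D) = 4.279 rad. Then A = (D²/8)(θ − sin θ) = 1.326 m² and P = Dθ/2 = 3.059 m. Hydraulic radius R = A/P = 1.326/3.059 = 0.4333 m. Q_A = (1/0.016)·1.326·0.4333^(2/3)·√0.0017 = 1.956 m³/s.
Channel B: With bottom width b = 1.01 m and side slope z = 2: A = (b + zy)y = (1.01 + 2×0.948)×0.948 = 2.755 m²; P = b + 2y√(1+z²) = 1.01 + 2×0.948×2.236 = 5.25 m. Hydraulic radius R = A/P = 2.755/5.25 = 0.5248 m. Q_B = (1/0.016)·2.755·0.5248^(2/3)·√0.0017 = 4.619 m³/s.
The larger discharge is 4.619 m³/s and the smaller is 1.956 m³/s; the ratio is 2.36.

2.36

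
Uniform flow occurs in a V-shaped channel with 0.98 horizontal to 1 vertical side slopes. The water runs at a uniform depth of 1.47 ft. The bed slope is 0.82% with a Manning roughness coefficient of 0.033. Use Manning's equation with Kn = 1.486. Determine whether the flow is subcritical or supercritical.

subcritical

For a triangular section with side slope z = 0.98: A = zy² = 0.98×1.47² = 2.118 ft²; P = 2y√(1+z²) = 2×1.47×1.4 = 4.116 ft.
Hydraulic radius R = A/P = 2.118/4.116 = 0.5144 ft.
V = (1.486/n) R^(2/3) √S = (1.486/0.033) × 0.5144^(2/3) × √0.0082 = 2.618 ft/s. Hydraulic depth D_h = A/T = 2.118/2.881 = 0.735 ft.
Froude number Fr = V/√(g·D_h) = 2.618/√(32.2×0.735) = 0.538, which is less than 1, so the flow is subcritical.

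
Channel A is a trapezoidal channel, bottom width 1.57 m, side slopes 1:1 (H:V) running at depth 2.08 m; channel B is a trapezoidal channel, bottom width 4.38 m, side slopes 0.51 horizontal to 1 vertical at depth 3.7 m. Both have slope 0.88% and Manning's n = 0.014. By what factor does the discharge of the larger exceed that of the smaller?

Channel A: With bottom width b = 1.57 m and side slope z = 1: A = (b + zy)y = (1.57 + 1×2.08)×2.08 = 7.592 m²; P = b + 2y√(1+z²) = 1.57 + 2×2.08×1.414 = 7.453 m. Hydraulic radius R = A/P = 7.592/7.453 = 1.019 m. Q_A = (1/0.014)·7.592·1.019^(2/3)·√0.0088 = 51.5 m³/s.
Channel B: With bottom width b = 4.38 m and side slope z = 0.51: A = (b + zy)y = (4.38 + 0.51×3.7)×3.7 = 23.19 m²; P = b + 2y√(1+z²) = 4.38 + 2×3.7×1.123 = 12.69 m. Hydraulic radius R = A/P = 23.19/12.69 = 1.828 m. Q_B = (1/0.014)·23.19·1.828^(2/3)·√0.0088 = 232.3 m³/s.
The larger discharge is 232.3 m³/s and the smaller is 51.5 m³/s; the ratio is 4.51.

4.51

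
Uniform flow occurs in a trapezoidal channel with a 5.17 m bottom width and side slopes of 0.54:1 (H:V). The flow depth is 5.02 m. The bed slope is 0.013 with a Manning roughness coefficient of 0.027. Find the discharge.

Q = 298 m³/s

With bottom width b = 5.17 m and side slope z = 0.54: A = (b + zy)y = (5.17 + 0.54×5.02)×5.02 = 39.56 m²; P = b + 2y√(1+z²) = 5.17 + 2×5.02×1.136 = 16.58 m.
Hydraulic radius R = A/P = 39.56/16.58 = 2.386 m.
Manning's equation: Q = (1/n) A R^(2/3) S^(1/2) = (1/0.027) × 39.56 × 2.386^(2/3) × 0.013^(1/2) = 298 m³/s.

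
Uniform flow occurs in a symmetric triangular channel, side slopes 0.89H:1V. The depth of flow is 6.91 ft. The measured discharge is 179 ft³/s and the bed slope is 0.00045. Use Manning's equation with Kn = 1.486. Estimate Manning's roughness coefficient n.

n = 0.013

For a triangular section with side slope z = 0.89: A = zy² = 0.89×6.91² = 42.5 ft²; P = 2y√(1+z²) = 2×6.91×1.339 = 18.5 ft.
Hydraulic radius R = A/P = 42.5/18.5 = 2.297 ft.
Rearranging Manning's equation: n = (1.486/Q) A R^(2/3) S^(1/2) = (1.486/179) × 42.5 × 2.297^(2/3) × √0.00045 = 0.013.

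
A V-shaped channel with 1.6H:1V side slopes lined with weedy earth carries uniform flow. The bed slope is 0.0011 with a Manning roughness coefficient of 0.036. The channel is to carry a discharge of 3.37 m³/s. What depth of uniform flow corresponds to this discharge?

Manning's equation rearranged: A R^(2/3) = nQ / (1·√S) = 0.036 × 3.37 / (√0.0011) = 3.658.
Trying y = 1.35 m: A R^(2/3) = 2.01 — short.
Trying y = 1.69 m: A R^(2/3) = 3.659 — close enough.

y_n = 1.69 m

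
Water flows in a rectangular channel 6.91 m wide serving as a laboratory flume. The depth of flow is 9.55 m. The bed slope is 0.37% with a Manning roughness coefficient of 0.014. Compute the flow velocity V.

V = 8.08 m/s

Flow area A = b·y = 6.91 × 9.55 = 65.99 m². Wetted perimeter P = b + 2y = 6.91 + 2×9.55 = 26.01 m.
Hydraulic radius R = A/P = 65.99/26.01 = 2.537 m.
From Manning's equation, V = (1/n) R^(2/3) S^(1/2) = (1/0.014) × 2.537^(2/3) × 0.0037^(1/2) = 8.08 m/s.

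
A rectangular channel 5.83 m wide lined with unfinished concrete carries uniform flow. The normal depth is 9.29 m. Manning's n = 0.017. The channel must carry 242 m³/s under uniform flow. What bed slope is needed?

Flow area A = b·y = 5.83 × 9.29 = 54.16 m². Wetted perimeter P = b + 2y = 5.83 + 2×9.29 = 24.41 m.
Hydraulic radius R = A/P = 54.16/24.41 = 2.219 m.
From Manning's equation, S = [nQ / (1 A R^(2/3))]² = [0.017 × 242 / (1 × 54.16 × 2.219^(2/3))]² = 0.00199.

S = 0.00199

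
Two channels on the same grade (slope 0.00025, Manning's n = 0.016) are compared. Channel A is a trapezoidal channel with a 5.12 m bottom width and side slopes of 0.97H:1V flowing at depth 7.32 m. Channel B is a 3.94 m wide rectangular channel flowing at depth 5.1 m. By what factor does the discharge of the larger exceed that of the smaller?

Channel A: With bottom width b = 5.12 m and side slope z = 0.97: A = (b + zy)y = (5.12 + 0.97×7.32)×7.32 = 89.45 m²; P = b + 2y√(1+z²) = 5.12 + 2×7.32×1.393 = 25.52 m. Hydraulic radius R = A/P = 89.45/25.52 = 3.506 m. Q_A = (1/0.016)·89.45·3.506^(2/3)·√0.00025 = 204 m³/s.
Channel B: Flow area A = b·y = 3.94 × 5.1 = 20.09 m². Wetted perimeter P = b + 2y = 3.94 + 2×5.1 = 14.14 m. Hydraulic radius R = A/P = 20.09/14.14 = 1.421 m. Q_B = (1/0.016)·20.09·1.421^(2/3)·√0.00025 = 25.1 m³/s.
The larger discharge is 204 m³/s and the smaller is 25.1 m³/s; the ratio is 8.13.

8.13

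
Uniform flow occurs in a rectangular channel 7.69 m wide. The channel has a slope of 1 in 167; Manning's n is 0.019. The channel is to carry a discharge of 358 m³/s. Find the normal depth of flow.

y_n = 6.38 m

Manning's equation rearranged: A R^(2/3) = nQ / (1·√S) = 0.019 × 358 / (√0.005988) = 87.9.
Try y = 7.28 m: A R^(2/3) = 103.6 — too large.
Try y = 4.91 m: A R^(2/3) = 63.02 — too small.
Try y = 6.38 m: A R^(2/3) = 87.93 — matches.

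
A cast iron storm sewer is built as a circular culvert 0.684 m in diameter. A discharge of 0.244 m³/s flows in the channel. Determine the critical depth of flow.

y_c = 0.308 m

At critical depth, Q² T / (g A³) = 1, i.e. A³/T = Q²/g = 0.244²/9.81 = 0.006069.
Trying y = 0.215 m: A³/T = 0.001523 — too small.
Trying y = 0.308 m: A³/T = 0.006076 — ≈ 0.006069.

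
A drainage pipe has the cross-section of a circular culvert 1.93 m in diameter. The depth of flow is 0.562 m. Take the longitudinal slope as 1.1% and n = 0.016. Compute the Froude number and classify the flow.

supercritical

For a circular section of diameter D = 1.93 m at depth y = 0.562 m, the central angle is θ = 2 arccos(1 − 2y/D) = 2.28 rad. Then A = (D²/8)(θ − sin θ) = 0.7082 m² and P = Dθ/2 = 2.2 m.
Hydraulic radius R = A/P = 0.7082/2.2 = 0.3219 m.
V = (1/n) R^(2/3) √S = (1/0.016) × 0.3219^(2/3) × √0.011 = 3.079 m/s. Hydraulic depth D_h = A/T = 0.7082/1.754 = 0.4039 m.
Froude number Fr = V/√(g·D_h) = 3.079/√(9.81×0.4039) = 1.55, which is greater than 1, so the flow is supercritical.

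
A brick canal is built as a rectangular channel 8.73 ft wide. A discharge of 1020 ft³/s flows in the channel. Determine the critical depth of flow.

y_c = 7.51 ft

For a rectangular channel, critical depth y_c = (q²/g)^(1/3) where q = Q/b = 1020/8.73 = 116.8 ft²/s.
So y_c = (116.8²/32.2)^(1/3) = 7.51 ft.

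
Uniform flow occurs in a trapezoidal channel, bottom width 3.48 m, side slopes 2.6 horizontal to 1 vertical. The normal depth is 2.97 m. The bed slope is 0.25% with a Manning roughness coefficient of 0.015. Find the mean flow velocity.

V = 4.68 m/s

With bottom width b = 3.48 m and side slope z = 2.6: A = (b + zy)y = (3.48 + 2.6×2.97)×2.97 = 33.27 m²; P = b + 2y√(1+z²) = 3.48 + 2×2.97×2.786 = 20.03 m.
Hydraulic radius R = A/P = 33.27/20.03 = 1.661 m.
From Manning's equation, V = (1/n) R^(2/3) S^(1/2) = (1/0.015) × 1.661^(2/3) × 0.0025^(1/2) = 4.68 m/s.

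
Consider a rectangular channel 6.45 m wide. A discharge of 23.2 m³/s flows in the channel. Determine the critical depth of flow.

y_c = 1.1 m

For a rectangular channel, critical depth y_c = (q²/g)^(1/3) where q = Q/b = 23.2/6.45 = 3.597 m²/s.
So y_c = (3.597²/9.81)^(1/3) = 1.1 m.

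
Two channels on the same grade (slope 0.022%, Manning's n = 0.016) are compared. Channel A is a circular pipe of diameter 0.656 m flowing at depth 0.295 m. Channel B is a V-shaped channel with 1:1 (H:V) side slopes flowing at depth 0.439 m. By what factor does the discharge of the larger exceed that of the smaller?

1.32

Channel A: For a circular section of diameter D = 0.656 m at depth y = 0.295 m, the central angle is θ = 2 arccos(1 − 2y/D) = 2.94 rad. Then A = (D²/8)(θ − sin θ) = 0.1474 m² and P = Dθ/2 = 0.9643 m. Hydraulic radius R = A/P = 0.1474/0.9643 = 0.1528 m. Q_A = (1/0.016)·0.1474·0.1528^(2/3)·√0.00022 = 0.03906 m³/s.
Channel B: For a triangular section with side slope z = 1: A = zy² = 1×0.439² = 0.1927 m²; P = 2y√(1+z²) = 2×0.439×1.414 = 1.242 m. Hydraulic radius R = A/P = 0.1927/1.242 = 0.1552 m. Q_B = (1/0.016)·0.1927·0.1552^(2/3)·√0.00022 = 0.0516 m³/s.
The larger discharge is 0.0516 m³/s and the smaller is 0.03906 m³/s; the ratio is 1.32.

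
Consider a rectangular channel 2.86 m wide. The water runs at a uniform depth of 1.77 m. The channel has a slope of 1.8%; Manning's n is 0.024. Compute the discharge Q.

Flow area A = b·y = 2.86 × 1.77 = 5.062 m². Wetted perimeter P = b + 2y = 2.86 + 2×1.77 = 6.4 m.
Hydraulic radius R = A/P = 5.062/6.4 = 0.791 m.
Manning's equation: Q = (1/n) A R^(2/3) S^(1/2) = (1/0.024) × 5.062 × 0.791^(2/3) × 0.018^(1/2) = 24.2 m³/s.

Q = 24.2 m³/s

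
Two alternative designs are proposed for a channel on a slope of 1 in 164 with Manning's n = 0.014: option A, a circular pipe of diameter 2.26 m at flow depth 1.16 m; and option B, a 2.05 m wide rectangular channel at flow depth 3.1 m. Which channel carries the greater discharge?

Channel A: For a circular section of diameter D = 2.26 m at depth y = 1.16 m, the central angle is θ = 2 arccos(1 − 2y/D) = 3.195 rad. Then A = (D²/8)(θ − sin θ) = 2.074 m² and P = Dθ/2 = 3.61 m. Hydraulic radius R = A/P = 2.074/3.61 = 0.5744 m. Q_A = (1/0.014)·2.074·0.5744^(2/3)·√0.006098 = 7.992 m³/s.
Channel B: Flow area A = b·y = 2.05 × 3.1 = 6.355 m². Wetted perimeter P = b + 2y = 2.05 + 2×3.1 = 8.25 m. Hydraulic radius R = A/P = 6.355/8.25 = 0.7703 m. Q_B = (1/0.014)·6.355·0.7703^(2/3)·√0.006098 = 29.79 m³/s.
Q_A = 7.992 m³/s vs Q_B = 29.79 m³/s, so channel B carries more.

channel B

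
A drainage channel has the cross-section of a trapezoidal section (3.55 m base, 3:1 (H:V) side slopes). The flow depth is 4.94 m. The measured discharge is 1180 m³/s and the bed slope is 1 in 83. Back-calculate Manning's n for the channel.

n = 0.016

With bottom width b = 3.55 m and side slope z = 3: A = (b + zy)y = (3.55 + 3×4.94)×4.94 = 90.75 m²; P = b + 2y√(1+z²) = 3.55 + 2×4.94×3.162 = 34.79 m.
Hydraulic radius R = A/P = 90.75/34.79 = 2.608 m.
Rearranging Manning's equation: n = (1/Q) A R^(2/3) S^(1/2) = (1/1180) × 90.75 × 2.608^(2/3) × √0.01205 = 0.016.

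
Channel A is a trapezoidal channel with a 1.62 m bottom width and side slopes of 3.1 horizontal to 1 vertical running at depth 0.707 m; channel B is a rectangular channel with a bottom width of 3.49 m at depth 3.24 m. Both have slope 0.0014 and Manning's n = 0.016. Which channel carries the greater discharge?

Channel A: With bottom width b = 1.62 m and side slope z = 3.1: A = (b + zy)y = (1.62 + 3.1×0.707)×0.707 = 2.695 m²; P = b + 2y√(1+z²) = 1.62 + 2×0.707×3.257 = 6.226 m. Hydraulic radius R = A/P = 2.695/6.226 = 0.4329 m. Q_A = (1/0.016)·2.695·0.4329^(2/3)·√0.0014 = 3.606 m³/s.
Channel B: Flow area A = b·y = 3.49 × 3.24 = 11.31 m². Wetted perimeter P = b + 2y = 3.49 + 2×3.24 = 9.97 m. Hydraulic radius R = A/P = 11.31/9.97 = 1.134 m. Q_B = (1/0.016)·11.31·1.134^(2/3)·√0.0014 = 28.76 m³/s.
Q_A = 3.606 m³/s vs Q_B = 28.76 m³/s, so channel B carries more.

channel B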